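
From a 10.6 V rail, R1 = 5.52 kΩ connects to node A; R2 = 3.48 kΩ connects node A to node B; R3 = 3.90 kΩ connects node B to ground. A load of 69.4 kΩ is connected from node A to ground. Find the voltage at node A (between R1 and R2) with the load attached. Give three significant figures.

V ≈ 5.80 V

Below node A the series string R2+R3 = 7.380 kΩ sits in parallel with the 69.4 kΩ load: 6.671 kΩ.
V_A = 10.6 × 6.671/(5.52 + 6.671) = 5.80 V.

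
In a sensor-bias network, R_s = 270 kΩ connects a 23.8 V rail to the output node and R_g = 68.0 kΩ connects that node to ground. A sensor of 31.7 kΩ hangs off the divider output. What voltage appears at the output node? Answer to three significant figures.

V_out ≈ 1.76 V

The load sits in parallel with R_g: R_g‖R_L = (68.0 × 31.7) / (68.0 + 31.7) = 21.62 kΩ.
V_out = 23.8 × 21.62 / (270 + 21.62) = 23.8 × 21.62/291.6 = 1.76 V.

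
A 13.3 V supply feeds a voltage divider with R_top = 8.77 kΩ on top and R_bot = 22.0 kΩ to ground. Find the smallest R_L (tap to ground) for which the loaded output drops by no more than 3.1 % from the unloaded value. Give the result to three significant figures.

R_L(min) ≈ 196 kΩ

Output resistance R_th = R_top‖R_bot = (8.77 × 22.0)/30.77 = 6.270 kΩ.
The fractional drop is R_th/(R_th + R_L); requiring this ≤ 0.0310 gives R_L ≥ R_th(1/0.0310 − 1) = 6.270 × 31.26 = 196 kΩ.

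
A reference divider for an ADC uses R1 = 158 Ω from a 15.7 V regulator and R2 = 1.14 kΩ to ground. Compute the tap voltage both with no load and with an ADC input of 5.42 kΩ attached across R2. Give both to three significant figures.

Unloaded: 13.8 V; loaded: 13.4 V

Open-circuit: V = 15.7 × 1140/(158 + 1140) = 13.8 V.
With the load, R2 becomes R2‖R_L = 941.9 Ω, so V = 15.7 × 941.9/1100 = 13.4 V.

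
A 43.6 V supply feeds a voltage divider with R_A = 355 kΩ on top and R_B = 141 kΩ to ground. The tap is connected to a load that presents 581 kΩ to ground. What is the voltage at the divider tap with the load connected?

V_out ≈ 10.6 V

The load sits in parallel with R_B: R_B‖R_L = (141 × 581) / (141 + 581) = 113.5 kΩ.
V_out = 43.6 × 113.5 / (355 + 113.5) = 43.6 × 113.5/468.5 = 10.6 V.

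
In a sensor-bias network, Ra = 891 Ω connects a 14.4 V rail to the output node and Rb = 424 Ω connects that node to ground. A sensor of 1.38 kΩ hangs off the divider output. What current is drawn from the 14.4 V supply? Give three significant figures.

I ≈ 11.8 mA

Rb‖R_L = 324.3 Ω, so the source sees Ra + Rb‖R_L = 1215 Ω.
I = 14.4 V / 1215 Ω = 11.8 mA.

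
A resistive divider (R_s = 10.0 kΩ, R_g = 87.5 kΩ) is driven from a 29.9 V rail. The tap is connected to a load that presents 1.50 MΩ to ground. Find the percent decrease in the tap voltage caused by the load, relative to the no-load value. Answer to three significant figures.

The divider's output (Thévenin) resistance is R_s‖R_g = 8.974 kΩ.
Fractional drop under load = R_th/(R_th + R_L) = 8.974 / (8.974 + 1500) = 0.005947.
So the output falls by 0.595 %.

0.595 %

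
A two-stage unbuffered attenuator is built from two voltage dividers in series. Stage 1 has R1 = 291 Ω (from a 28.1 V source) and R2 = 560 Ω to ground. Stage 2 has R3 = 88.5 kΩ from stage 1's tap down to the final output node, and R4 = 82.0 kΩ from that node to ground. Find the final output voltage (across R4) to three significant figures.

Stage 2 presents R3+R4 = 170500 Ω as a load on stage 1's tap.
Stage 1's lower leg becomes R2‖(R3+R4) = 558.2 Ω, so V_mid = 28.1 × 558.2/849.2 = 18.47 V.
Stage 2 is itself unloaded: V_out = V_mid × R4/(R3+R4) = 18.47 × 82000/170500 = 8.88 V.

V_out ≈ 8.88 V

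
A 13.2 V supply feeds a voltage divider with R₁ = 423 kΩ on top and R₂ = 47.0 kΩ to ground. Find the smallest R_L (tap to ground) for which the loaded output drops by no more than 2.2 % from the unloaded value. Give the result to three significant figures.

R_L(min) ≈ 1.88 MΩ

Output resistance R_th = R₁‖R₂ = (423 × 47.0)/470.0 = 42.30 kΩ.
The fractional drop is R_th/(R_th + R_L); requiring this ≤ 0.0220 gives R_L ≥ R_th(1/0.0220 − 1) = 42.30 × 44.45 = 1.88 MΩ.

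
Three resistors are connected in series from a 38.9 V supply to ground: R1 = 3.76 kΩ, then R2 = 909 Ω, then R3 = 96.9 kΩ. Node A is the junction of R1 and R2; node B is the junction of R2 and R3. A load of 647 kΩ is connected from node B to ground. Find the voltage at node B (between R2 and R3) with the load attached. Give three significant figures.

V ≈ 36.9 V

At node B, R3 is in parallel with the load: R3‖R_L = 84280 Ω.
Below node A the resistance is R2 + (R3‖R_L) = 85190 Ω, so V_A = 38.9 × 85190/88950 = 37.26 V.
Then V_B = V_A × (R3‖R_L)/(R2 + R3‖R_L) = 37.26 × 84280/85190 = 36.9 V.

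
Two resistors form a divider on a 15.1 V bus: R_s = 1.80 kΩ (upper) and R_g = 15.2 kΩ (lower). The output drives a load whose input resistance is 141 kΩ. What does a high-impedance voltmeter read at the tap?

V_out ≈ 13.3 V

The load sits in parallel with R_g: R_g‖R_L = (15.2 × 141) / (15.2 + 141) = 13.72 kΩ.
V_out = 15.1 × 13.72 / (1.80 + 13.72) = 15.1 × 13.72/15.52 = 13.3 V.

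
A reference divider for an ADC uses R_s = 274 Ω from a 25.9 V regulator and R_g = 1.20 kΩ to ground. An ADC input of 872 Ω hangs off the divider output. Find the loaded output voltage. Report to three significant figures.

The load sits in parallel with R_g: R_g‖R_L = (1200 × 872) / (1200 + 872) = 505.0 Ω.
V_out = 25.9 × 505.0 / (274 + 505.0) = 25.9 × 505.0/779.0 = 16.8 V.

V_out ≈ 16.8 V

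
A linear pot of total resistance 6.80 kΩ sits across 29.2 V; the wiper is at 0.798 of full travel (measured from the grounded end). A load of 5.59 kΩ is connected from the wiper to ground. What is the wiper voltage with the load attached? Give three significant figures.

The wiper splits the pot into (1−α)R = 1.374 kΩ above and αR = 5.426 kΩ below.
Lower section ‖ load = 2.753 kΩ.
V_wiper = 29.2 × 2.753/(1.374 + 2.753) = 19.5 V.

V ≈ 19.5 V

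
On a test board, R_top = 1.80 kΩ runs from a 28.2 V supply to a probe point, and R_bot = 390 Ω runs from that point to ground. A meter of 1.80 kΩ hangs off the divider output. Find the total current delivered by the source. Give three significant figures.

R_bot‖R_L = 320.5 Ω, so the source sees R_top + R_bot‖R_L = 2121 Ω.
I = 28.2 V / 2121 Ω = 13.3 mA.

I ≈ 13.3 mA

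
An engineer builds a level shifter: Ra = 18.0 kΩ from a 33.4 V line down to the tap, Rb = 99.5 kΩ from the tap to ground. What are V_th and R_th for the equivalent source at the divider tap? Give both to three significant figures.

V_th is the open-circuit tap voltage: 33.4 × 99.5/(18.0 + 99.5) = 28.3 V.
With the supply zeroed, Ra and Rb appear in parallel from the tap: R_th = Ra‖Rb = (18.0 × 99.5)/117.5 = 15.2 kΩ.

V_th = 28.3 V, R_th = 15.2 kΩ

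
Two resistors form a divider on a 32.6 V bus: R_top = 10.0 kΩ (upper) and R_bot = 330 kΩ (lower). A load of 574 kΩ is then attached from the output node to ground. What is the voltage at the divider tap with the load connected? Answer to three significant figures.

The load sits in parallel with R_bot: R_bot‖R_L = (330 × 574) / (330 + 574) = 209.5 kΩ.
V_out = 32.6 × 209.5 / (10.0 + 209.5) = 32.6 × 209.5/219.5 = 31.1 V.

V_out ≈ 31.1 V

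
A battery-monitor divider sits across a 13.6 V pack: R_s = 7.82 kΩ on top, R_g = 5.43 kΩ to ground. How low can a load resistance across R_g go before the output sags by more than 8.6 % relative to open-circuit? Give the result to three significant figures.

R_L(min) ≈ 34.1 kΩ

Output resistance R_th = R_s‖R_g = (7.82 × 5.43)/13.25 = 3.205 kΩ.
The fractional drop is R_th/(R_th + R_L); requiring this ≤ 0.0860 gives R_L ≥ R_th(1/0.0860 − 1) = 3.205 × 10.63 = 34.1 kΩ.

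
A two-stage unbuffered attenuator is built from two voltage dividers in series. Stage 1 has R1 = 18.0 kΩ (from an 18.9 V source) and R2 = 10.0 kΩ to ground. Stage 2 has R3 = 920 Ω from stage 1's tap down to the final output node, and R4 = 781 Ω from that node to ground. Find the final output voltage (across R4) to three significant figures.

V_out ≈ 0.648 V

Stage 2 presents R3+R4 = 1701 Ω as a load on stage 1's tap.
Stage 1's lower leg becomes R2‖(R3+R4) = 1454 Ω, so V_mid = 18.9 × 1454/19450 = 1.412 V.
Stage 2 is itself unloaded: V_out = V_mid × R4/(R3+R4) = 1.412 × 781/1701 = 0.648 V.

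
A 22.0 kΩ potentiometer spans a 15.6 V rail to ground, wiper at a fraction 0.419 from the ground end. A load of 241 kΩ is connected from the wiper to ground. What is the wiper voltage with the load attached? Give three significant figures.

The wiper splits the pot into (1−α)R = 12.78 kΩ above and αR = 9.218 kΩ below.
Lower section ‖ load = 8.878 kΩ.
V_wiper = 15.6 × 8.878/(12.78 + 8.878) = 6.39 V.

V ≈ 6.39 V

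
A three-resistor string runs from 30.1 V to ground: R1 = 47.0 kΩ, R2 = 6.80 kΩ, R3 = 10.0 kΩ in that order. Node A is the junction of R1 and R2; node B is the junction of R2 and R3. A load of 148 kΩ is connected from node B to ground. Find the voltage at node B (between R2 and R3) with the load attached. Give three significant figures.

V ≈ 4.46 V

At node B, R3 is in parallel with the load: R3‖R_L = 9.367 kΩ.
Below node A the resistance is R2 + (R3‖R_L) = 16.17 kΩ, so V_A = 30.1 × 16.17/63.17 = 7.704 V.
Then V_B = V_A × (R3‖R_L)/(R2 + R3‖R_L) = 7.704 × 9.367/16.17 = 4.46 V.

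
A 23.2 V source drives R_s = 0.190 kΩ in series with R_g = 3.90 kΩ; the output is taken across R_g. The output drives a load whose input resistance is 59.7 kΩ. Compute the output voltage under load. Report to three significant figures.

V_out ≈ 22.1 V

The load sits in parallel with R_g: R_g‖R_L = (3900 × 59700) / (3900 + 59700) = 3661 Ω.
V_out = 23.2 × 3661 / (190 + 3661) = 23.2 × 3661/3851 = 22.1 V.
(Unloaded it would have been 22.1 V.)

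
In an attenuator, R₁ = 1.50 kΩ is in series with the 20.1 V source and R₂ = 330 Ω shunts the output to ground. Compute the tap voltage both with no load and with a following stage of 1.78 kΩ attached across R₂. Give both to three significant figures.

Unloaded: 3.62 V; loaded: 3.15 V

Open-circuit: V = 20.1 × 330/(1500 + 330) = 3.62 V.
With the load, R₂ becomes R₂‖R_L = 278.4 Ω, so V = 20.1 × 278.4/1778 = 3.15 V.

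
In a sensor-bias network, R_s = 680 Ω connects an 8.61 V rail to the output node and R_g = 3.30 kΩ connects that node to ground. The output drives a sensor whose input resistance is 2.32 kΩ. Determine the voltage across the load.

V_out ≈ 5.74 V

The load sits in parallel with R_g: R_g‖R_L = (3300 × 2320) / (3300 + 2320) = 1362 Ω.
V_out = 8.61 × 1362 / (680 + 1362) = 8.61 × 1362/2042 = 5.74 V.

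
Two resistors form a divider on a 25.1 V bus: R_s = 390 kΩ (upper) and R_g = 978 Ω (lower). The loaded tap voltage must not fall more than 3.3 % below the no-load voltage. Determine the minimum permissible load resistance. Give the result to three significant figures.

R_L(min) ≈ 28.6 kΩ

Output resistance R_th = R_s‖R_g = (390000 × 978)/391000 = 975.6 Ω.
The fractional drop is R_th/(R_th + R_L); requiring this ≤ 0.0330 gives R_L ≥ R_th(1/0.0330 − 1) = 975.6 × 29.30 = 28.6 kΩ.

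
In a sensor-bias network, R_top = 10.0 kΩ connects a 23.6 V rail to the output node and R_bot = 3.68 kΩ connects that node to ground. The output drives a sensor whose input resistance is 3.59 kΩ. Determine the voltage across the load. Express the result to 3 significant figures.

The load sits in parallel with R_bot: R_bot‖R_L = (3.68 × 3.59) / (3.68 + 3.59) = 1.817 kΩ.
V_out = 23.6 × 1.817 / (10.0 + 1.817) = 23.6 × 1.817/11.82 = 3.63 V.
(Unloaded it would have been 6.35 V.)

V_out ≈ 3.63 V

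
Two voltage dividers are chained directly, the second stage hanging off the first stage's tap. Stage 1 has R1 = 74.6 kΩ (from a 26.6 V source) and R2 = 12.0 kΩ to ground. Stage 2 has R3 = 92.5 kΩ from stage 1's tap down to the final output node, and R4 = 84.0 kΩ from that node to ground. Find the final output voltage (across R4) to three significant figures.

V_out ≈ 1.66 V

Stage 2 presents R3+R4 = 176.5 kΩ as a load on stage 1's tap.
Stage 1's lower leg becomes R2‖(R3+R4) = 11.24 kΩ, so V_mid = 26.6 × 11.24/85.84 = 3.482 V.
Stage 2 is itself unloaded: V_out = V_mid × R4/(R3+R4) = 3.482 × 84.0/176.5 = 1.66 V.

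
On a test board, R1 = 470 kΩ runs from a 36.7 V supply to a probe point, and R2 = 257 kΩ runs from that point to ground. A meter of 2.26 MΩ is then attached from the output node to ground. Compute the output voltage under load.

The load sits in parallel with R2: R2‖R_L = (257 × 2260) / (257 + 2260) = 230.8 kΩ.
V_out = 36.7 × 230.8 / (470 + 230.8) = 36.7 × 230.8/700.8 = 12.1 V.
(Unloaded it would have been 13.0 V.)

V_out ≈ 12.1 V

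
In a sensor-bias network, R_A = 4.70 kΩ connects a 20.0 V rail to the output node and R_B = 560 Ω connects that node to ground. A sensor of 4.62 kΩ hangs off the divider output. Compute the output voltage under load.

V_out ≈ 1.92 V

The load sits in parallel with R_B: R_B‖R_L = (560 × 4620) / (560 + 4620) = 499.5 Ω.
V_out = 20.0 × 499.5 / (4700 + 499.5) = 20.0 × 499.5/5199 = 1.92 V.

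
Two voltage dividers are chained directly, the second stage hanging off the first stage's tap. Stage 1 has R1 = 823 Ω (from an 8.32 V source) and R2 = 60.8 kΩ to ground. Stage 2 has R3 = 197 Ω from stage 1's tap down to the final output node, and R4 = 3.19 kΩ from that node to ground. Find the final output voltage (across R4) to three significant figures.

V_out ≈ 6.24 V

Stage 2 presents R3+R4 = 3387 Ω as a load on stage 1's tap.
Stage 1's lower leg becomes R2‖(R3+R4) = 3208 Ω, so V_mid = 8.32 × 3208/4031 = 6.621 V.
Stage 2 is itself unloaded: V_out = V_mid × R4/(R3+R4) = 6.621 × 3190/3387 = 6.24 V.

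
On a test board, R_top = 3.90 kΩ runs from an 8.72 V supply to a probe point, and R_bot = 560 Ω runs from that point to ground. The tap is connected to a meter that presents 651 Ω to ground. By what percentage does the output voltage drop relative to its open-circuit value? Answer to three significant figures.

The divider's output (Thévenin) resistance is R_top‖R_bot = 489.7 Ω.
Fractional drop under load = R_th/(R_th + R_L) = 489.7 / (489.7 + 651) = 0.4293.
So the output falls by 42.9 %.

42.9 %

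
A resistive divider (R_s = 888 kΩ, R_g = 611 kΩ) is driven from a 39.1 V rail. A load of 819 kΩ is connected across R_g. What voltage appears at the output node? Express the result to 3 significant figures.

The load sits in parallel with R_g: R_g‖R_L = (611 × 819) / (611 + 819) = 349.9 kΩ.
V_out = 39.1 × 349.9 / (888 + 349.9) = 39.1 × 349.9/1238 = 11.1 V.
(Unloaded it would have been 15.9 V.)

V_out ≈ 11.1 V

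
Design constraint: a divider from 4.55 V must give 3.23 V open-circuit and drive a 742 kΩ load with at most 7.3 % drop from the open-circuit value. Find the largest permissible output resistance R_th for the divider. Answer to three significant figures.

R_th ≤ 58.4 kΩ

Loading drop = R_th/(R_th + R_L) ≤ 0.0730, so R_th ≤ R_L · ε/(1−ε) = 742 kΩ × 0.0730/0.9270 = 58.4 kΩ.
(Any R1, R2 with R2/(R1+R2) = 0.710 and R1‖R2 ≤ 58.4 kΩ will meet the spec.)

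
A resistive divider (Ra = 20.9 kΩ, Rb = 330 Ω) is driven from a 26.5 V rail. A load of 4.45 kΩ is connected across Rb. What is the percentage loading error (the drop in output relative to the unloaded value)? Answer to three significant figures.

6.80 %

The divider's output (Thévenin) resistance is Ra‖Rb = 324.9 Ω.
Fractional drop under load = R_th/(R_th + R_L) = 324.9 / (324.9 + 4450) = 0.06804.
So the output falls by 6.80 %.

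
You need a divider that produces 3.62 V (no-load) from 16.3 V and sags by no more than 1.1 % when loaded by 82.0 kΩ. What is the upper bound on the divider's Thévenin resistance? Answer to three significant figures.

R_th ≤ 912 Ω

Loading drop = R_th/(R_th + R_L) ≤ 0.0110, so R_th ≤ R_L · ε/(1−ε) = 82.0 kΩ × 0.0110/0.9890 = 912 Ω.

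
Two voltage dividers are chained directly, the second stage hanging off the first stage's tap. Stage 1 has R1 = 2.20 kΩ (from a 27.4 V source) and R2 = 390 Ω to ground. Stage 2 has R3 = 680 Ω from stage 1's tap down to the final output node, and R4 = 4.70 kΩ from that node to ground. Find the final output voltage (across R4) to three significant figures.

Stage 2 presents R3+R4 = 5380 Ω as a load on stage 1's tap.
Stage 1's lower leg becomes R2‖(R3+R4) = 363.6 Ω, so V_mid = 27.4 × 363.6/2564 = 3.887 V.
Stage 2 is itself unloaded: V_out = V_mid × R4/(R3+R4) = 3.887 × 4700/5380 = 3.40 V.

V_out ≈ 3.40 V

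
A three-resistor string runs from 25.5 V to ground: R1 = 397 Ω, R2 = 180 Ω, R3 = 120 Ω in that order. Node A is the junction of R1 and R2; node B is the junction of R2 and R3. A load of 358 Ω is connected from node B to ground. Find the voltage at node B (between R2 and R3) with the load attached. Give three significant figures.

At node B, R3 is in parallel with the load: R3‖R_L = 89.87 Ω.
Below node A the resistance is R2 + (R3‖R_L) = 269.9 Ω, so V_A = 25.5 × 269.9/666.9 = 10.32 V.
Then V_B = V_A × (R3‖R_L)/(R2 + R3‖R_L) = 10.32 × 89.87/269.9 = 3.44 V.

V ≈ 3.44 V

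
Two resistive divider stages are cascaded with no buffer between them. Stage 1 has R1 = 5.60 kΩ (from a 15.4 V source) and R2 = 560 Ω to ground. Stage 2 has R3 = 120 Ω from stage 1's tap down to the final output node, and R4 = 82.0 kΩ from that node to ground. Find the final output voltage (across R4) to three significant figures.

V_out ≈ 1.39 V

Stage 2 presents R3+R4 = 82120 Ω as a load on stage 1's tap.
Stage 1's lower leg becomes R2‖(R3+R4) = 556.2 Ω, so V_mid = 15.4 × 556.2/6156 = 1.391 V.
Stage 2 is itself unloaded: V_out = V_mid × R4/(R3+R4) = 1.391 × 82000/82120 = 1.39 V.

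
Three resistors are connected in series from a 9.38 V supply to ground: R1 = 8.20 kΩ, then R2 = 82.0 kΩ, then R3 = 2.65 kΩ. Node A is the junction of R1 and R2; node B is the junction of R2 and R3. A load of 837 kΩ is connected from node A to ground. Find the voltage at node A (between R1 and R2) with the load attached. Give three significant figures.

Below node A the series string R2+R3 = 84.65 kΩ sits in parallel with the 837 kΩ load: 76.88 kΩ.
V_A = 9.38 × 76.88/(8.20 + 76.88) = 8.48 V.

V ≈ 8.48 V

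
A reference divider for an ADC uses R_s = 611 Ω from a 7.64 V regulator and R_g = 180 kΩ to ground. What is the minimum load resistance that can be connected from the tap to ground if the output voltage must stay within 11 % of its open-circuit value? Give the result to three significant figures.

R_L(min) ≈ 4.93 kΩ

Output resistance R_th = R_s‖R_g = (611 × 180000)/180600 = 608.9 Ω.
The fractional drop is R_th/(R_th + R_L); requiring this ≤ 0.110 gives R_L ≥ R_th(1/0.110 − 1) = 608.9 × 8.091 = 4.93 kΩ.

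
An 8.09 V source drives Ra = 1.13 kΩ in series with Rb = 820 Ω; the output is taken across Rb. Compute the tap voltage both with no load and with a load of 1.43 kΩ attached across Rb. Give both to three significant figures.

Unloaded: 3.40 V; loaded: 2.55 V

Open-circuit: V = 8.09 × 820/(1130 + 820) = 3.40 V.
With the load, Rb becomes Rb‖R_L = 521.2 Ω, so V = 8.09 × 521.2/1651 = 2.55 V.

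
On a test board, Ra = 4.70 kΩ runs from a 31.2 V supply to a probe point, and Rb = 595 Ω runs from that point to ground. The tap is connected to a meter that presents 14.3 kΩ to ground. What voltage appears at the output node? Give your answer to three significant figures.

The load sits in parallel with Rb: Rb‖R_L = (595 × 14300) / (595 + 14300) = 571.2 Ω.
V_out = 31.2 × 571.2 / (4700 + 571.2) = 31.2 × 571.2/5271 = 3.38 V.

V_out ≈ 3.38 V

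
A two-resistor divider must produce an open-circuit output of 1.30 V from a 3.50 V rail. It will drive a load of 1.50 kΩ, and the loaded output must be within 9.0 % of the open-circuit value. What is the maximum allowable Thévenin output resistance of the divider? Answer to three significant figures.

R_th ≤ 148 Ω

Loading drop = R_th/(R_th + R_L) ≤ 0.0900, so R_th ≤ R_L · ε/(1−ε) = 1.50 kΩ × 0.0900/0.9100 = 148 Ω.
(Any R1, R2 with R2/(R1+R2) = 0.371 and R1‖R2 ≤ 148 Ω will meet the spec.)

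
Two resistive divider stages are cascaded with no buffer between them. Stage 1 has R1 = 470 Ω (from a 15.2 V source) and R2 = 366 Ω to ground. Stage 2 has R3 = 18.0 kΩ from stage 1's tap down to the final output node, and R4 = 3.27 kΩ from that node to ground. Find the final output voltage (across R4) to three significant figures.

V_out ≈ 1.01 V

Stage 2 presents R3+R4 = 21270 Ω as a load on stage 1's tap.
Stage 1's lower leg becomes R2‖(R3+R4) = 359.8 Ω, so V_mid = 15.2 × 359.8/829.8 = 6.591 V.
Stage 2 is itself unloaded: V_out = V_mid × R4/(R3+R4) = 6.591 × 3270/21270 = 1.01 V.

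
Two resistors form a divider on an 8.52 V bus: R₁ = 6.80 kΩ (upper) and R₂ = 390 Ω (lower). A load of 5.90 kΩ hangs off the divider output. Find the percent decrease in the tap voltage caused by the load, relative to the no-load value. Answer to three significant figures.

The divider's output (Thévenin) resistance is R₁‖R₂ = 368.8 Ω.
Fractional drop under load = R_th/(R_th + R_L) = 368.8 / (368.8 + 5900) = 0.05884.
So the output falls by 5.88 %.

5.88 %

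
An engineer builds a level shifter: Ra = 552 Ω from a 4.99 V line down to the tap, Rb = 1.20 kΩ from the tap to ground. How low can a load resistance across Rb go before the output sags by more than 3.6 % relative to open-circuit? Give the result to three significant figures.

Output resistance R_th = Ra‖Rb = (552 × 1200)/1752 = 378.1 Ω.
The fractional drop is R_th/(R_th + R_L); requiring this ≤ 0.0360 gives R_L ≥ R_th(1/0.0360 − 1) = 378.1 × 26.78 = 10.1 kΩ.

R_L(min) ≈ 10.1 kΩ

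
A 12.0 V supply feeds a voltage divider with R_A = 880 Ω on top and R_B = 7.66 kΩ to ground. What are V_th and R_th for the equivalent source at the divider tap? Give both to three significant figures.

V_th = 10.8 V, R_th = 789 Ω

V_th is the open-circuit tap voltage: 12.0 × 7660/(880 + 7660) = 10.8 V.
With the supply zeroed, R_A and R_B appear in parallel from the tap: R_th = R_A‖R_B = (880 × 7660)/8540 = 789 Ω.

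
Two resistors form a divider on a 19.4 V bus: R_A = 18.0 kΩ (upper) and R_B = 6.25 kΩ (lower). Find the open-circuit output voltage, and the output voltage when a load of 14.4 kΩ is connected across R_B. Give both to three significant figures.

Unloaded: 5.00 V; loaded: 3.78 V

Open-circuit: V = 19.4 × 6.25/(18.0 + 6.25) = 5.00 V.
With the load, R_B becomes R_B‖R_L = 4.358 kΩ, so V = 19.4 × 4.358/22.36 = 3.78 V.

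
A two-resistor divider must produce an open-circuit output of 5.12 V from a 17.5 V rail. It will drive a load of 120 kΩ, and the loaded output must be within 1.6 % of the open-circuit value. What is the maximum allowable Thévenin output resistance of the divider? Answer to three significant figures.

Loading drop = R_th/(R_th + R_L) ≤ 0.0160, so R_th ≤ R_L · ε/(1−ε) = 120 kΩ × 0.0160/0.9840 = 1.95 kΩ.

R_th ≤ 1.95 kΩ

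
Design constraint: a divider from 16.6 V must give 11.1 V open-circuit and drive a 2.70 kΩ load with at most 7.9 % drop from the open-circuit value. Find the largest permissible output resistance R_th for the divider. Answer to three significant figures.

R_th ≤ 232 Ω

Loading drop = R_th/(R_th + R_L) ≤ 0.0790, so R_th ≤ R_L · ε/(1−ε) = 2.70 kΩ × 0.0790/0.9210 = 232 Ω.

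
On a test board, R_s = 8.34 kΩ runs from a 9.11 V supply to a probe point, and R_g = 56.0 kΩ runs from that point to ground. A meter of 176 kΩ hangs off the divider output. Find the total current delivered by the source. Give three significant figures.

R_g‖R_L = 42.48 kΩ, so the source sees R_s + R_g‖R_L = 50.82 kΩ.
I = 9.11 V / 50.82 kΩ = 0.179 mA.

I ≈ 0.179 mA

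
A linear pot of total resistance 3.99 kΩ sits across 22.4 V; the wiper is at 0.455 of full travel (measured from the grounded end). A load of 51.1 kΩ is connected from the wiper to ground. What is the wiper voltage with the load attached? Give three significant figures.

The wiper splits the pot into (1−α)R = 2.175 kΩ above and αR = 1.815 kΩ below.
Lower section ‖ load = 1.753 kΩ.
V_wiper = 22.4 × 1.753/(2.175 + 1.753) = 10.0 V.

V ≈ 10.0 V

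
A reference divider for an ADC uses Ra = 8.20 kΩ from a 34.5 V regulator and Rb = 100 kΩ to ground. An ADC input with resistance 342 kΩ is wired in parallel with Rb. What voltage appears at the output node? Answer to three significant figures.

The load sits in parallel with Rb: Rb‖R_L = (100 × 342) / (100 + 342) = 77.38 kΩ.
V_out = 34.5 × 77.38 / (8.20 + 77.38) = 34.5 × 77.38/85.58 = 31.2 V.

V_out ≈ 31.2 V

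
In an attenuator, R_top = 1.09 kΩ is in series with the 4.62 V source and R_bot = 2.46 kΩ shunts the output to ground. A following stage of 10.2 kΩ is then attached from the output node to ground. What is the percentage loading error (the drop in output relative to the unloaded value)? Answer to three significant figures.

6.89 %

The divider's output (Thévenin) resistance is R_top‖R_bot = 0.7553 kΩ.
Fractional drop under load = R_th/(R_th + R_L) = 0.7553 / (0.7553 + 10.2) = 0.06895.
So the output falls by 6.89 %.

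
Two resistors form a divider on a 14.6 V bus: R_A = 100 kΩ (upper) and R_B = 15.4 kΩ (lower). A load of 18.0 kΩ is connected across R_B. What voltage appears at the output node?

The load sits in parallel with R_B: R_B‖R_L = (15.4 × 18.0) / (15.4 + 18.0) = 8.299 kΩ.
V_out = 14.6 × 8.299 / (100 + 8.299) = 14.6 × 8.299/108.3 = 1.12 V.

V_out ≈ 1.12 V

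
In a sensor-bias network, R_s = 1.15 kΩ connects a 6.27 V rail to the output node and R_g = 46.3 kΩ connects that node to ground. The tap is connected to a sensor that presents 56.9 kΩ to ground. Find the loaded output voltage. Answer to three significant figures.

V_out ≈ 6.00 V

The load sits in parallel with R_g: R_g‖R_L = (46.3 × 56.9) / (46.3 + 56.9) = 25.53 kΩ.
V_out = 6.27 × 25.53 / (1.15 + 25.53) = 6.27 × 25.53/26.68 = 6.00 V.
(Unloaded it would have been 6.12 V.)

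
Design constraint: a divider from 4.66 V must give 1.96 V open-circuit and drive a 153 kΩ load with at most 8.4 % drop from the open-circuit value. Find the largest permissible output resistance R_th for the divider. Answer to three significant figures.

R_th ≤ 14.0 kΩ

Loading drop = R_th/(R_th + R_L) ≤ 0.0840, so R_th ≤ R_L · ε/(1−ε) = 153 kΩ × 0.0840/0.9160 = 14.0 kΩ.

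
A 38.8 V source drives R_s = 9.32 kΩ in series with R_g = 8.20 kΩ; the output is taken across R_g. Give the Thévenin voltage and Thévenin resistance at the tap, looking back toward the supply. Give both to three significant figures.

V_th = 18.2 V, R_th = 4.36 kΩ

V_th is the open-circuit tap voltage: 38.8 × 8.20/(9.32 + 8.20) = 18.2 V.
With the supply zeroed, R_s and R_g appear in parallel from the tap: R_th = R_s‖R_g = (9.32 × 8.20)/17.52 = 4.36 kΩ.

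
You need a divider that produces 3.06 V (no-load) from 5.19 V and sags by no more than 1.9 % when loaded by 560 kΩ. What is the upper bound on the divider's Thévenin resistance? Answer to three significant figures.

R_th ≤ 10.8 kΩ

Loading drop = R_th/(R_th + R_L) ≤ 0.0190, so R_th ≤ R_L · ε/(1−ε) = 560 kΩ × 0.0190/0.9810 = 10.8 kΩ.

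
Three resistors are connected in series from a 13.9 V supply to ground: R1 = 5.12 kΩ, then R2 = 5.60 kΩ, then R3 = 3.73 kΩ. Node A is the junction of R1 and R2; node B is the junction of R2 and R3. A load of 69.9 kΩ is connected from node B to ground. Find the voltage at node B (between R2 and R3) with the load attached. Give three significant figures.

At node B, R3 is in parallel with the load: R3‖R_L = 3.541 kΩ.
Below node A the resistance is R2 + (R3‖R_L) = 9.141 kΩ, so V_A = 13.9 × 9.141/14.26 = 8.910 V.
Then V_B = V_A × (R3‖R_L)/(R2 + R3‖R_L) = 8.910 × 3.541/9.141 = 3.45 V.

V ≈ 3.45 V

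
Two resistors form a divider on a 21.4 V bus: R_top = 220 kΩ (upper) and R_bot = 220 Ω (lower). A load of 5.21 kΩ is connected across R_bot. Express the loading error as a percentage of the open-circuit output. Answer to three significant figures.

4.05 %

The divider's output (Thévenin) resistance is R_top‖R_bot = 219.8 Ω.
Fractional drop under load = R_th/(R_th + R_L) = 219.8 / (219.8 + 5210) = 0.04048.
So the output falls by 4.05 %.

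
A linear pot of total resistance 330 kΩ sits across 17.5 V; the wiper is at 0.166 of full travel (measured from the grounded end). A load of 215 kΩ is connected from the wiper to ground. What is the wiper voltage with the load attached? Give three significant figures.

The wiper splits the pot into (1−α)R = 275.2 kΩ above and αR = 54.78 kΩ below.
Lower section ‖ load = 43.66 kΩ.
V_wiper = 17.5 × 43.66/(275.2 + 43.66) = 2.40 V.

V ≈ 2.40 V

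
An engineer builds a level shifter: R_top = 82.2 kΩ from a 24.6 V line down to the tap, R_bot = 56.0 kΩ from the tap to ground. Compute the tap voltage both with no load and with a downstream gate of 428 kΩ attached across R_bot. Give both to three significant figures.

Open-circuit: V = 24.6 × 56.0/(82.2 + 56.0) = 9.97 V.
With the load, R_bot becomes R_bot‖R_L = 49.52 kΩ, so V = 24.6 × 49.52/131.7 = 9.25 V.

Unloaded: 9.97 V; loaded: 9.25 V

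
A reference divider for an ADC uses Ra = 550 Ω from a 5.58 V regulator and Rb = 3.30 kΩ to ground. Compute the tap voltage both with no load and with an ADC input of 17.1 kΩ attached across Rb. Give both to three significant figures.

Open-circuit: V = 5.58 × 3300/(550 + 3300) = 4.78 V.
With the load, Rb becomes Rb‖R_L = 2766 Ω, so V = 5.58 × 2766/3316 = 4.65 V.

Unloaded: 4.78 V; loaded: 4.65 V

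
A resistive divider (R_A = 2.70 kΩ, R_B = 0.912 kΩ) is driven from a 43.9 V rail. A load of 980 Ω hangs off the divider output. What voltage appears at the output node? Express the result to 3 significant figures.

The load sits in parallel with R_B: R_B‖R_L = (912 × 980) / (912 + 980) = 472.4 Ω.
V_out = 43.9 × 472.4 / (2700 + 472.4) = 43.9 × 472.4/3172 = 6.54 V.

V_out ≈ 6.54 V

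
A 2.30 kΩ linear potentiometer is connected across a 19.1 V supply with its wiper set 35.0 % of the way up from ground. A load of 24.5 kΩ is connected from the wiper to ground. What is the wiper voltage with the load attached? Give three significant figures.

V ≈ 6.55 V

The wiper splits the pot into (1−α)R = 1495 Ω above and αR = 805.0 Ω below.
Lower section ‖ load = 779.4 Ω.
V_wiper = 19.1 × 779.4/(1495 + 779.4) = 6.55 V.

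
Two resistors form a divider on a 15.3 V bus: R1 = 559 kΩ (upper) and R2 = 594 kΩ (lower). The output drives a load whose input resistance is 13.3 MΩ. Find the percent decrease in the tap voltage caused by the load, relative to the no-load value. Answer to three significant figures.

2.12 %

The divider's output (Thévenin) resistance is R1‖R2 = 288.0 kΩ.
Fractional drop under load = R_th/(R_th + R_L) = 288.0 / (288.0 + 13300) = 0.02119.
So the output falls by 2.12 %.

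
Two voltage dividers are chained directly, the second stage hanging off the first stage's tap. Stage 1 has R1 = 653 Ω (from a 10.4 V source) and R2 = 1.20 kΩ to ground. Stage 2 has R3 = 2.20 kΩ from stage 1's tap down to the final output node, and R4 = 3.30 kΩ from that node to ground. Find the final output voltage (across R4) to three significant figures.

Stage 2 presents R3+R4 = 5500 Ω as a load on stage 1's tap.
Stage 1's lower leg becomes R2‖(R3+R4) = 985.1 Ω, so V_mid = 10.4 × 985.1/1638 = 6.254 V.
Stage 2 is itself unloaded: V_out = V_mid × R4/(R3+R4) = 6.254 × 3300/5500 = 3.75 V.

V_out ≈ 3.75 V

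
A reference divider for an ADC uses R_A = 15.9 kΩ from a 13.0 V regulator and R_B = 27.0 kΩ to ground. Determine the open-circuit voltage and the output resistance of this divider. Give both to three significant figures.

V_th = 8.18 V, R_th = 10.0 kΩ

V_th is the open-circuit tap voltage: 13.0 × 27.0/(15.9 + 27.0) = 8.18 V.
With the supply zeroed, R_A and R_B appear in parallel from the tap: R_th = R_A‖R_B = (15.9 × 27.0)/42.90 = 10.0 kΩ.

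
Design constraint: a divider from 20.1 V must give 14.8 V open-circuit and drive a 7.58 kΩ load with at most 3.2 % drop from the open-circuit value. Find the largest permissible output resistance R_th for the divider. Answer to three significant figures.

Loading drop = R_th/(R_th + R_L) ≤ 0.0320, so R_th ≤ R_L · ε/(1−ε) = 7.58 kΩ × 0.0320/0.9680 = 251 Ω.
(Any R1, R2 with R2/(R1+R2) = 0.736 and R1‖R2 ≤ 251 Ω will meet the spec.)

R_th ≤ 251 Ω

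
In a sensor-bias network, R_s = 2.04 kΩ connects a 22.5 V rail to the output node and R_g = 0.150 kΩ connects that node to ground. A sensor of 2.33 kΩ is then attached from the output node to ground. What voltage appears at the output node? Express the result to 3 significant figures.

V_out ≈ 1.45 V

The load sits in parallel with R_g: R_g‖R_L = (150 × 2330) / (150 + 2330) = 140.9 Ω.
V_out = 22.5 × 140.9 / (2040 + 140.9) = 22.5 × 140.9/2181 = 1.45 V.
(Unloaded it would have been 1.54 V.)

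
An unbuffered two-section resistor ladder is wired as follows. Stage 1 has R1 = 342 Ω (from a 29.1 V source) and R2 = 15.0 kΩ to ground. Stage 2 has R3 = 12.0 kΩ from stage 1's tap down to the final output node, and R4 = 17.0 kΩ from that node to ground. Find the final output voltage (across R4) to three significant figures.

V_out ≈ 16.5 V

Stage 2 presents R3+R4 = 29000 Ω as a load on stage 1's tap.
Stage 1's lower leg becomes R2‖(R3+R4) = 9886 Ω, so V_mid = 29.1 × 9886/10230 = 28.13 V.
Stage 2 is itself unloaded: V_out = V_mid × R4/(R3+R4) = 28.13 × 17000/29000 = 16.5 V.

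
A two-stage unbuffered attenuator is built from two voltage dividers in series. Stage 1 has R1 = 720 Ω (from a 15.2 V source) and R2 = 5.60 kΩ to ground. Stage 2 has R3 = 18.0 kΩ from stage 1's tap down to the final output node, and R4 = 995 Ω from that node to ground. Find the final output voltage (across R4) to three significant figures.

V_out ≈ 0.683 V

Stage 2 presents R3+R4 = 19000 Ω as a load on stage 1's tap.
Stage 1's lower leg becomes R2‖(R3+R4) = 4325 Ω, so V_mid = 15.2 × 4325/5045 = 13.03 V.
Stage 2 is itself unloaded: V_out = V_mid × R4/(R3+R4) = 13.03 × 995/19000 = 0.683 V.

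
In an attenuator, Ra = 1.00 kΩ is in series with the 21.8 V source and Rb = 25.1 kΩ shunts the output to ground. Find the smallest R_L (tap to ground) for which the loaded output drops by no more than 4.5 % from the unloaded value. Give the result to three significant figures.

Output resistance R_th = Ra‖Rb = (1000 × 25100)/26100 = 961.7 Ω.
The fractional drop is R_th/(R_th + R_L); requiring this ≤ 0.0450 gives R_L ≥ R_th(1/0.0450 − 1) = 961.7 × 21.22 = 20.4 kΩ.

R_L(min) ≈ 20.4 kΩ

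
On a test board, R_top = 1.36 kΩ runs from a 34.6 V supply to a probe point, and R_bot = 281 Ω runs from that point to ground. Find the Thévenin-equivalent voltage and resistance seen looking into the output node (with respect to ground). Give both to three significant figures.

V_th is the open-circuit tap voltage: 34.6 × 281/(1360 + 281) = 5.92 V.
With the supply zeroed, R_top and R_bot appear in parallel from the tap: R_th = R_top‖R_bot = (1360 × 281)/1641 = 233 Ω.

V_th = 5.92 V, R_th = 233 Ω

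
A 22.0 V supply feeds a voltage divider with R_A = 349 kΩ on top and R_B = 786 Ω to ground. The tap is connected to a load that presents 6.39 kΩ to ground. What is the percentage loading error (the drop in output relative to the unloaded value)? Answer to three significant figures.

10.9 %

Unloaded V = 22.0 × 786/349800 = 0.049436 V.
Loaded: R_B‖R_L = 699.9 Ω, giving V = 22.0 × 699.9/349700 = 0.044032 V.
Drop = (0.049436 − 0.044032) / 0.049436 = 10.9 %.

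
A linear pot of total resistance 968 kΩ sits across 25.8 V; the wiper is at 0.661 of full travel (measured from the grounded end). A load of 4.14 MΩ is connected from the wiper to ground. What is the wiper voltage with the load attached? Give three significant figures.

V ≈ 16.2 V

The wiper splits the pot into (1−α)R = 328.2 kΩ above and αR = 639.8 kΩ below.
Lower section ‖ load = 554.2 kΩ.
V_wiper = 25.8 × 554.2/(328.2 + 554.2) = 16.2 V.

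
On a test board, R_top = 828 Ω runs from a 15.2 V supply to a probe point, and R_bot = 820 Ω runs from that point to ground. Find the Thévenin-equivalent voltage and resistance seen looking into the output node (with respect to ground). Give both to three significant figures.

V_th is the open-circuit tap voltage: 15.2 × 820/(828 + 820) = 7.56 V.
With the supply zeroed, R_top and R_bot appear in parallel from the tap: R_th = R_top‖R_bot = (828 × 820)/1648 = 412 Ω.

V_th = 7.56 V, R_th = 412 Ω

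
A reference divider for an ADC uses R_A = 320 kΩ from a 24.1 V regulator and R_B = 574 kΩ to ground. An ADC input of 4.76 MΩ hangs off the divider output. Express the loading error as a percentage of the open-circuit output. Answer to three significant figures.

4.14 %

The divider's output (Thévenin) resistance is R_A‖R_B = 205.5 kΩ.
Fractional drop under load = R_th/(R_th + R_L) = 205.5 / (205.5 + 4760) = 0.04138.
So the output falls by 4.14 %.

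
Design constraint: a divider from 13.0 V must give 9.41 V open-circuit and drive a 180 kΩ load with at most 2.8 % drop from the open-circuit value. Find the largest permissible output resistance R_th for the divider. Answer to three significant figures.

Loading drop = R_th/(R_th + R_L) ≤ 0.0280, so R_th ≤ R_L · ε/(1−ε) = 180 kΩ × 0.0280/0.9720 = 5.19 kΩ.
(Any R1, R2 with R2/(R1+R2) = 0.724 and R1‖R2 ≤ 5.19 kΩ will meet the spec.)

R_th ≤ 5.19 kΩ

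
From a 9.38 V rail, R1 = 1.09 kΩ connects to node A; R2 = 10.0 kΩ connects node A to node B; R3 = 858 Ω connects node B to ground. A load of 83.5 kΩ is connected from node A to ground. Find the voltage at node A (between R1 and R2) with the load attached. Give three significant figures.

V ≈ 8.42 V

Below node A the series string R2+R3 = 10860 Ω sits in parallel with the 83500 Ω load: 9609 Ω.
V_A = 9.38 × 9609/(1090 + 9609) = 8.42 V.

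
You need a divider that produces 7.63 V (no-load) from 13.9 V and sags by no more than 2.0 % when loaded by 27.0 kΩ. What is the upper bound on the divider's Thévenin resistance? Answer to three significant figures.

Loading drop = R_th/(R_th + R_L) ≤ 0.0200, so R_th ≤ R_L · ε/(1−ε) = 27.0 kΩ × 0.0200/0.9800 = 551 Ω.
(Any R1, R2 with R2/(R1+R2) = 0.549 and R1‖R2 ≤ 551 Ω will meet the spec.)

R_th ≤ 551 Ω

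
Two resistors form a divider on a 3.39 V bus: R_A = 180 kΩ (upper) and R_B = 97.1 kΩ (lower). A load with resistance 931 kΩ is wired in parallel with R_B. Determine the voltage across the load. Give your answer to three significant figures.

The load sits in parallel with R_B: R_B‖R_L = (97.1 × 931) / (97.1 + 931) = 87.93 kΩ.
V_out = 3.39 × 87.93 / (180 + 87.93) = 3.39 × 87.93/267.9 = 1.11 V.
(Unloaded it would have been 1.19 V.)

V_out ≈ 1.11 V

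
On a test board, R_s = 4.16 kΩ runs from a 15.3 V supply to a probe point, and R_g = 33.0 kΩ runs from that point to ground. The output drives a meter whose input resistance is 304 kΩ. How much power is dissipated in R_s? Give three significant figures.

P ≈ 0.846 mW

Total resistance from the source is R_s + (R_g‖R_L) = 33.93 kΩ, so I = 15.3/33.93 kΩ = 0.4509 mA.
P = I²·R_s = (0.4509 mA)² × 4.16 kΩ = 0.846 mW.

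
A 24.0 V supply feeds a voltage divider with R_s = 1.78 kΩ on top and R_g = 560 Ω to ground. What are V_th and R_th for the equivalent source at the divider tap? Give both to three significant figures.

V_th is the open-circuit tap voltage: 24.0 × 560/(1780 + 560) = 5.74 V.
With the supply zeroed, R_s and R_g appear in parallel from the tap: R_th = R_s‖R_g = (1780 × 560)/2340 = 426 Ω.

V_th = 5.74 V, R_th = 426 Ω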